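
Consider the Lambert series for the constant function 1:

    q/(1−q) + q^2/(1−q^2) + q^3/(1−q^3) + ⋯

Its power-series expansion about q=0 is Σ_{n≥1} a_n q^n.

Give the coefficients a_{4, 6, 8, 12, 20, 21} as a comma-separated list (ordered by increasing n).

3, 4, 4, 6, 6, 4

n=4: 4·1 2·2 1·4  f→[1+1+1]=3
d|6:{1,2,3,6}  Σf=1+1+1+1=4
[q^8] f(1)=1,f(2)=1,f(4)=1,f(8)=1 ⇒ 4
d|12:{1,2,3,4,6,12}  Σf=1+1+1+1+1+1=6
n=20: 1·20 2·10 4·5 5·4 10·2 20·1  f→[1+1+1+1+1+1]=6
n=21: 1·21 3·7 7·3 21·1  f→[1+1+1+1]=4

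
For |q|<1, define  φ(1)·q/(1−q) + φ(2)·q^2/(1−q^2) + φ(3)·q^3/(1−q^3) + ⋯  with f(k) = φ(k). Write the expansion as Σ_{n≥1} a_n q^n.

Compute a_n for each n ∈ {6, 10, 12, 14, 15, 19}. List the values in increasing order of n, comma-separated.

[q^6] φ(1)=1,φ(2)=1,φ(3)=2,φ(6)=2 ⇒ 6
q^10  k|10↦φ(k): 10:4 5:4 2:1 1:1  a_10=10
d|12:{12,6,4,3,2,1}  Σφ=4+2+2+2+1+1=12
n=14: 1·14 2·7 7·2 14·1  φ→[1+1+6+6]=14
n=15: 15·1 5·3 3·5 1·15  φ→[8+4+2+1]=15
q^19  k|19↦φ(k): 19:18 1:1  a_19=19

6, 10, 12, 14, 15, 19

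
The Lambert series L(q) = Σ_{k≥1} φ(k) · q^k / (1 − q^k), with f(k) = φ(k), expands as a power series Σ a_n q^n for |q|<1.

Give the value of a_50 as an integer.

d|50:{1,2,5,10,25,50}  Σφ=1+1+4+4+20+20=50

a_50 = 50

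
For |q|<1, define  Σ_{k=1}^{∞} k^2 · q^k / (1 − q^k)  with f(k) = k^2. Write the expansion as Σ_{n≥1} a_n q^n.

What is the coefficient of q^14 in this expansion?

[q^14] f(14)=196,f(7)=49,f(2)=4,f(1)=1 ⇒ 250

a_14 = 250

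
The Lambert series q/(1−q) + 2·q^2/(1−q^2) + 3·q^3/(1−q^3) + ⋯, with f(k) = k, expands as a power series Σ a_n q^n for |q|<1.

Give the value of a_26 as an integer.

[q^26] f(1)=1,f(2)=2,f(13)=13,f(26)=26 ⇒ 42

a_26 = 42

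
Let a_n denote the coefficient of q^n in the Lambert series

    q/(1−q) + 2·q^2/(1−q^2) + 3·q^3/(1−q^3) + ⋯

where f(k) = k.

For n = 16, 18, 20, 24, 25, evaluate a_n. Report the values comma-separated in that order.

d|16:{16,8,4,2,1}  Σf=16+8+4+2+1=31
n=18: 1·18 2·9 3·6 6·3 9·2 18·1  f→[1+2+3+6+9+18]=39
n=20: 20·1 10·2 5·4 4·5 2·10 1·20  f→[20+10+5+4+2+1]=42
q^24  k|24↦f(k): 24:24 12:12 8:8 6:6 4:4 3:3 2:2 1:1  a_24=60
n=25: 1·25 5·5 25·1  f→[1+5+25]=31

31, 39, 42, 60, 31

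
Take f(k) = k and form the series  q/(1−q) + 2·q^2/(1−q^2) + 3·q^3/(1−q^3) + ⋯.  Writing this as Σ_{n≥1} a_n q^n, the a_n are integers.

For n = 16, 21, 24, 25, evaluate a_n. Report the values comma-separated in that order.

31, 32, 60, 31

d|16:{16,8,4,2,1}  Σf=16+8+4+2+1=31
q^21  k|21↦f(k): 1:1 3:3 7:7 21:21  a_21=32
d|24:{24,12,8,6,4,3,2,1}  Σf=24+12+8+6+4+3+2+1=60
n=25: 25·1 5·5 1·25  f→[25+5+1]=31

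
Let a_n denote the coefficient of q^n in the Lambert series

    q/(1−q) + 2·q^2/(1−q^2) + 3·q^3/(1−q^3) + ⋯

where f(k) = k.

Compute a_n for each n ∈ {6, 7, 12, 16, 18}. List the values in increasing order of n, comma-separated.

12, 8, 28, 31, 39

[q^6] f(1)=1,f(2)=2,f(3)=3,f(6)=6 ⇒ 12
n=7: 1·7 7·1  f→[1+7]=8
[q^12] f(12)=12,f(6)=6,f(4)=4,f(3)=3,f(2)=2,f(1)=1 ⇒ 28
[q^16] f(1)=1,f(2)=2,f(4)=4,f(8)=8,f(16)=16 ⇒ 31
[q^18] f(1)=1,f(2)=2,f(3)=3,f(6)=6,f(9)=9,f(18)=18 ⇒ 39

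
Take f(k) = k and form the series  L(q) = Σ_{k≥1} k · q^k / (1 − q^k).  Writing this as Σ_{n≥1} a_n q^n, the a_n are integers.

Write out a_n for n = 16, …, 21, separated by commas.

d|16:{1,2,4,8,16}  Σf=1+2+4+8+16=31
q^17  k|17↦f(k): 17:17 1:1  a_17=18
q^18  k|18↦f(k): 18:18 9:9 6:6 3:3 2:2 1:1  a_18=39
d|19:{1,19}  Σf=1+19=20
n=20: 1·20 2·10 4·5 5·4 10·2 20·1  f→[1+2+4+5+10+20]=42
d|21:{21,7,3,1}  Σf=21+7+3+1=32

31, 18, 39, 20, 42, 32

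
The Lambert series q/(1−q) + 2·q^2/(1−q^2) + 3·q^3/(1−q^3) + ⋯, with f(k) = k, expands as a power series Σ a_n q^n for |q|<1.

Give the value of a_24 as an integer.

q^24  k|24↦f(k): 24:24 12:12 8:8 6:6 4:4 3:3 2:2 1:1  a_24=60

a_24 = 60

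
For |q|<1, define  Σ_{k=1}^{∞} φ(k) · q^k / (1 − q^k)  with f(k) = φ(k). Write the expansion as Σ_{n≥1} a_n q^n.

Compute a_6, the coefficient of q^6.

n=6: 6·1 3·2 2·3 1·6  φ→[2+2+1+1]=6

a_6 = 6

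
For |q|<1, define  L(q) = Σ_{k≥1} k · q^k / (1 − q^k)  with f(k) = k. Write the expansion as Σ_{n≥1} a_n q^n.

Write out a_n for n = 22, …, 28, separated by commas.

n=22: 22·1 11·2 2·11 1·22  f→[22+11+2+1]=36
d|23:{1,23}  Σf=1+23=24
n=24: 24·1 12·2 8·3 6·4 4·6 3·8 2·12 1·24  f→[24+12+8+6+4+3+2+1]=60
[q^25] f(25)=25,f(5)=5,f(1)=1 ⇒ 31
d|26:{26,13,2,1}  Σf=26+13+2+1=42
[q^27] f(27)=27,f(9)=9,f(3)=3,f(1)=1 ⇒ 40
q^28  k|28↦f(k): 28:28 14:14 7:7 4:4 2:2 1:1  a_28=56

36, 24, 60, 31, 42, 40, 56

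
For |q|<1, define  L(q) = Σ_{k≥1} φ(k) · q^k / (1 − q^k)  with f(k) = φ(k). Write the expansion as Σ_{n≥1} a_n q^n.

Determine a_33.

q^33  k|33↦φ(k): 1:1 3:2 11:10 33:20  a_33=33

a_33 = 33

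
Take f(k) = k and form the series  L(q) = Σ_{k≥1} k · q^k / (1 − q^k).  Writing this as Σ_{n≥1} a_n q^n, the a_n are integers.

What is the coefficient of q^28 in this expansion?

a_28 = 56

n=28: 1·28 2·14 4·7 7·4 14·2 28·1  f→[1+2+4+7+14+28]=56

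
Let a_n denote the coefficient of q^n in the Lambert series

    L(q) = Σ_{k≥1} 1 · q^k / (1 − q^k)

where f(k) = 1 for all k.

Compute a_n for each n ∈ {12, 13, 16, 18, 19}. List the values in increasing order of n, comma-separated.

n=12: 1·12 2·6 3·4 4·3 6·2 12·1  f→[1+1+1+1+1+1]=6
n=13: 13·1 1·13  f→[1+1]=2
q^16  k|16↦f(k): 16:1 8:1 4:1 2:1 1:1  a_16=5
n=18: 18·1 9·2 6·3 3·6 2·9 1·18  f→[1+1+1+1+1+1]=6
q^19  k|19↦f(k): 19:1 1:1  a_19=2

6, 2, 5, 6, 2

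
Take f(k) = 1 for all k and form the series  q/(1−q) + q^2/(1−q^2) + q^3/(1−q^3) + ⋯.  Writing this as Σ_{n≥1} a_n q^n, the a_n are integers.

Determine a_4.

d|4:{4,2,1}  Σf=1+1+1=3

a_4 = 3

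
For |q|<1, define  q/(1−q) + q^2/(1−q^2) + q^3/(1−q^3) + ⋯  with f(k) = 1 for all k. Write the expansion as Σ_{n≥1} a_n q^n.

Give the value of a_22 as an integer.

q^22  k|22↦f(k): 22:1 11:1 2:1 1:1  a_22=4

a_22 = 4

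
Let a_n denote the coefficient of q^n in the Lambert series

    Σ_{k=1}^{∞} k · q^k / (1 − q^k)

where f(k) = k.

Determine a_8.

q^8  k|8↦f(k): 1:1 2:2 4:4 8:8  a_8=15

a_8 = 15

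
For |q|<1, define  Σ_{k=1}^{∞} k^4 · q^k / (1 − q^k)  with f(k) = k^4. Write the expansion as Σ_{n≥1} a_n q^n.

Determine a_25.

a_25 = 391251

q^25  k|25↦f(k): 25:390625 5:625 1:1  a_25=391251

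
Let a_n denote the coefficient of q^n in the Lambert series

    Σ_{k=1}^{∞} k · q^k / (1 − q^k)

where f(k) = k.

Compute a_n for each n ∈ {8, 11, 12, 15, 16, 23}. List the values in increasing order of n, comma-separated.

d|8:{8,4,2,1}  Σf=8+4+2+1=15
d|11:{11,1}  Σf=11+1=12
d|12:{1,2,3,4,6,12}  Σf=1+2+3+4+6+12=28
[q^15] f(15)=15,f(5)=5,f(3)=3,f(1)=1 ⇒ 24
d|16:{1,2,4,8,16}  Σf=1+2+4+8+16=31
n=23: 1·23 23·1  f→[1+23]=24

15, 12, 28, 24, 31, 24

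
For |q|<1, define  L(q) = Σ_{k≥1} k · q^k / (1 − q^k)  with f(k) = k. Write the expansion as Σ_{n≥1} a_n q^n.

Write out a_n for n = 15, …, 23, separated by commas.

24, 31, 18, 39, 20, 42, 32, 36, 24

n=15: 15·1 5·3 3·5 1·15  f→[15+5+3+1]=24
[q^16] f(16)=16,f(8)=8,f(4)=4,f(2)=2,f(1)=1 ⇒ 31
[q^17] f(17)=17,f(1)=1 ⇒ 18
n=18: 18·1 9·2 6·3 3·6 2·9 1·18  f→[18+9+6+3+2+1]=39
n=19: 1·19 19·1  f→[1+19]=20
n=20: 20·1 10·2 5·4 4·5 2·10 1·20  f→[20+10+5+4+2+1]=42
d|21:{21,7,3,1}  Σf=21+7+3+1=32
q^22  k|22↦f(k): 1:1 2:2 11:11 22:22  a_22=36
q^23  k|23↦f(k): 23:23 1:1  a_23=24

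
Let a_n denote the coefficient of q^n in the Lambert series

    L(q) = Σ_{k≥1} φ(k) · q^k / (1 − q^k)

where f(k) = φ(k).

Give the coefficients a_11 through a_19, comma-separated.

q^11  k|11↦φ(k): 1:1 11:10  a_11=11
d|12:{1,2,3,4,6,12}  Σφ=1+1+2+2+2+4=12
n=13: 13·1 1·13  φ→[12+1]=13
d|14:{14,7,2,1}  Σφ=6+6+1+1=14
q^15  k|15↦φ(k): 1:1 3:2 5:4 15:8  a_15=15
n=16: 1·16 2·8 4·4 8·2 16·1  φ→[1+1+2+4+8]=16
q^17  k|17↦φ(k): 1:1 17:16  a_17=17
n=18: 18·1 9·2 6·3 3·6 2·9 1·18  φ→[6+6+2+2+1+1]=18
[q^19] φ(1)=1,φ(19)=18 ⇒ 19

11, 12, 13, 14, 15, 16, 17, 18, 19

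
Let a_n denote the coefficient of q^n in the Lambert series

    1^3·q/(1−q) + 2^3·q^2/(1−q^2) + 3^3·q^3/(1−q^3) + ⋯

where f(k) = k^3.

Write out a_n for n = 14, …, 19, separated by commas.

3096, 3528, 4681, 4914, 6813, 6860

q^14  k|14↦f(k): 14:2744 7:343 2:8 1:1  a_14=3096
n=15: 15·1 5·3 3·5 1·15  f→[3375+125+27+1]=3528
[q^16] f(1)=1,f(2)=8,f(4)=64,f(8)=512,f(16)=4096 ⇒ 4681
[q^17] f(17)=4913,f(1)=1 ⇒ 4914
d|18:{1,2,3,6,9,18}  Σf=1+8+27+216+729+5832=6813
q^19  k|19↦f(k): 1:1 19:6859  a_19=6860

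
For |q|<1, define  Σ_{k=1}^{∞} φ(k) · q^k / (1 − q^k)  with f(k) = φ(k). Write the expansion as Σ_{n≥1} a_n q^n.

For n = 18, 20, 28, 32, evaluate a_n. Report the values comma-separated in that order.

[q^18] φ(1)=1,φ(2)=1,φ(3)=2,φ(6)=2,φ(9)=6,φ(18)=6 ⇒ 18
[q^20] φ(20)=8,φ(10)=4,φ(5)=4,φ(4)=2,φ(2)=1,φ(1)=1 ⇒ 20
n=28: 1·28 2·14 4·7 7·4 14·2 28·1  φ→[1+1+2+6+6+12]=28
[q^32] φ(32)=16,φ(16)=8,φ(8)=4,φ(4)=2,φ(2)=1,φ(1)=1 ⇒ 32

18, 20, 28, 32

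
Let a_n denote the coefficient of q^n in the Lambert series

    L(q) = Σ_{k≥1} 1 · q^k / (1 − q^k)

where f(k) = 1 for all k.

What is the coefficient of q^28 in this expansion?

d|28:{28,14,7,4,2,1}  Σf=1+1+1+1+1+1=6

a_28 = 6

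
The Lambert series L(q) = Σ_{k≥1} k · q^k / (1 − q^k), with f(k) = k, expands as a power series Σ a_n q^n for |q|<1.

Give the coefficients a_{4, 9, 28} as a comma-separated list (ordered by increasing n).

q^4  k|4↦f(k): 1:1 2:2 4:4  a_4=7
[q^9] f(9)=9,f(3)=3,f(1)=1 ⇒ 13
[q^28] f(28)=28,f(14)=14,f(7)=7,f(4)=4,f(2)=2,f(1)=1 ⇒ 56

7, 13, 56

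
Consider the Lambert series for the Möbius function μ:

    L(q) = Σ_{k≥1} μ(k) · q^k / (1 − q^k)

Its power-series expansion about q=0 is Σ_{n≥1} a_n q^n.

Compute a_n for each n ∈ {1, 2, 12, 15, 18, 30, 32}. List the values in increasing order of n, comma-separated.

d|1:{1}  Σμ=1=1
q^2  k|2↦μ(k): 1:1 2:-1  a_2=0
d|12:{12,6,4,3,2,1}  Σμ=0+1+0+(-1)+(-1)+1=0
[q^15] μ(1)=1,μ(3)=-1,μ(5)=-1,μ(15)=1 ⇒ 0
q^18  k|18↦μ(k): 1:1 2:-1 3:-1 6:1 9:0 18:0  a_18=0
d|30:{1,2,3,5,6,10,15,30}  Σμ=1+(-1)+(-1)+(-1)+1+1+1+(-1)=0
n=32: 1·32 2·16 4·8 8·4 16·2 32·1  μ→[1+(-1)+0+0+0+0]=0

1, 0, 0, 0, 0, 0, 0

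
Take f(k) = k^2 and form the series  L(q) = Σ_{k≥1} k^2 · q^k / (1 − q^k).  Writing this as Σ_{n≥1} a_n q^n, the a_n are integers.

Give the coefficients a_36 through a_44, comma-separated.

q^36  k|36↦f(k): 36:1296 18:324 12:144 9:81 6:36 4:16 3:9 2:4 1:1  a_36=1911
[q^37] f(1)=1,f(37)=1369 ⇒ 1370
d|38:{38,19,2,1}  Σf=1444+361+4+1=1810
n=39: 1·39 3·13 13·3 39·1  f→[1+9+169+1521]=1700
n=40: 40·1 20·2 10·4 8·5 5·8 4·10 2·20 1·40  f→[1600+400+100+64+25+16+4+1]=2210
q^41  k|41↦f(k): 41:1681 1:1  a_41=1682
d|42:{1,2,3,6,7,14,21,42}  Σf=1+4+9+36+49+196+441+1764=2500
d|43:{43,1}  Σf=1849+1=1850
q^44  k|44↦f(k): 1:1 2:4 4:16 11:121 22:484 44:1936  a_44=2562

1911, 1370, 1810, 1700, 2210, 1682, 2500, 1850, 2562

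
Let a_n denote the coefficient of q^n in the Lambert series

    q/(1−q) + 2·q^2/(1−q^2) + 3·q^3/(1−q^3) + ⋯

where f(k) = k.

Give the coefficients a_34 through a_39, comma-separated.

[q^34] f(34)=34,f(17)=17,f(2)=2,f(1)=1 ⇒ 54
q^35  k|35↦f(k): 1:1 5:5 7:7 35:35  a_35=48
n=36: 36·1 18·2 12·3 9·4 6·6 4·9 3·12 2·18 1·36  f→[36+18+12+9+6+4+3+2+1]=91
[q^37] f(1)=1,f(37)=37 ⇒ 38
[q^38] f(38)=38,f(19)=19,f(2)=2,f(1)=1 ⇒ 60
d|39:{1,3,13,39}  Σf=1+3+13+39=56

54, 48, 91, 38, 60, 56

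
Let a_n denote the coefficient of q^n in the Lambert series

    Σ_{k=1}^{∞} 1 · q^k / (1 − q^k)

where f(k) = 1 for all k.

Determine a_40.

a_40 = 8

q^40  k|40↦f(k): 40:1 20:1 10:1 8:1 5:1 4:1 2:1 1:1  a_40=8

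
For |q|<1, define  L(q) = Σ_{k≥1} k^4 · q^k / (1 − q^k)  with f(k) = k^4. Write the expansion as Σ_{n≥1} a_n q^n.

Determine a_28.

a_28 = 655746

d|28:{28,14,7,4,2,1}  Σf=614656+38416+2401+256+16+1=655746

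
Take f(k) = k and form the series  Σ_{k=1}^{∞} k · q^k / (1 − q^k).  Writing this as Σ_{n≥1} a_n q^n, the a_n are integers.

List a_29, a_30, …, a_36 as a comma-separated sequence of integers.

30, 72, 32, 63, 48, 54, 48, 91

n=29: 29·1 1·29  f→[29+1]=30
n=30: 1·30 2·15 3·10 5·6 6·5 10·3 15·2 30·1  f→[1+2+3+5+6+10+15+30]=72
[q^31] f(1)=1,f(31)=31 ⇒ 32
d|32:{1,2,4,8,16,32}  Σf=1+2+4+8+16+32=63
n=33: 1·33 3·11 11·3 33·1  f→[1+3+11+33]=48
n=34: 34·1 17·2 2·17 1·34  f→[34+17+2+1]=54
q^35  k|35↦f(k): 1:1 5:5 7:7 35:35  a_35=48
d|36:{36,18,12,9,6,4,3,2,1}  Σf=36+18+12+9+6+4+3+2+1=91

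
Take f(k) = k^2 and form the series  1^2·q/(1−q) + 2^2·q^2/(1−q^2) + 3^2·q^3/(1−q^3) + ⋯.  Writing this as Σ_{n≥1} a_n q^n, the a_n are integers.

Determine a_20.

n=20: 20·1 10·2 5·4 4·5 2·10 1·20  f→[400+100+25+16+4+1]=546

a_20 = 546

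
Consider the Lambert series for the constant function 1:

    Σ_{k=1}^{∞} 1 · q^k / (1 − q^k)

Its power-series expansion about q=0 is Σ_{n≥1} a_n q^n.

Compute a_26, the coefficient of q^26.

[q^26] f(26)=1,f(13)=1,f(2)=1,f(1)=1 ⇒ 4

a_26 = 4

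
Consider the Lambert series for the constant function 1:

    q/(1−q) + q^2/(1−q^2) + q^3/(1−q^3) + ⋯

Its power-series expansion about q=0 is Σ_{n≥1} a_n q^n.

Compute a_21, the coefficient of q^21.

q^21  k|21↦f(k): 21:1 7:1 3:1 1:1  a_21=4

a_21 = 4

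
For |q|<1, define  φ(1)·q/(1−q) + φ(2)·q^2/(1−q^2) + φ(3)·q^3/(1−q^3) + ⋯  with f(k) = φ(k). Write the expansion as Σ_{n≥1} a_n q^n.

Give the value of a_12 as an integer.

n=12: 1·12 2·6 3·4 4·3 6·2 12·1  φ→[1+1+2+2+2+4]=12

a_12 = 12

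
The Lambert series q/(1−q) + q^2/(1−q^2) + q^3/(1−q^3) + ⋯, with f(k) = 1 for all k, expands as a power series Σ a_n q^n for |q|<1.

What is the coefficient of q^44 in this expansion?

q^44  k|44↦f(k): 44:1 22:1 11:1 4:1 2:1 1:1  a_44=6

a_44 = 6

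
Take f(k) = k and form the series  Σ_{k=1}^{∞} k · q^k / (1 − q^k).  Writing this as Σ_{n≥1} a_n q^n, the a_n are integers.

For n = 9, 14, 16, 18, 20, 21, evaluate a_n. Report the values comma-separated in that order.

13, 24, 31, 39, 42, 32

d|9:{9,3,1}  Σf=9+3+1=13
[q^14] f(14)=14,f(7)=7,f(2)=2,f(1)=1 ⇒ 24
d|16:{1,2,4,8,16}  Σf=1+2+4+8+16=31
d|18:{18,9,6,3,2,1}  Σf=18+9+6+3+2+1=39
n=20: 20·1 10·2 5·4 4·5 2·10 1·20  f→[20+10+5+4+2+1]=42
d|21:{1,3,7,21}  Σf=1+3+7+21=32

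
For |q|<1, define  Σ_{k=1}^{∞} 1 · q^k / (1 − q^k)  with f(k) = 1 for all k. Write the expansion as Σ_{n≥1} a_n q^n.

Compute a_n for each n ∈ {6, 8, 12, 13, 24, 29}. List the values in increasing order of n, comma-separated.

4, 4, 6, 2, 8, 2

d|6:{6,3,2,1}  Σf=1+1+1+1=4
[q^8] f(1)=1,f(2)=1,f(4)=1,f(8)=1 ⇒ 4
n=12: 1·12 2·6 3·4 4·3 6·2 12·1  f→[1+1+1+1+1+1]=6
[q^13] f(13)=1,f(1)=1 ⇒ 2
n=24: 1·24 2·12 3·8 4·6 6·4 8·3 12·2 24·1  f→[1+1+1+1+1+1+1+1]=8
d|29:{1,29}  Σf=1+1=2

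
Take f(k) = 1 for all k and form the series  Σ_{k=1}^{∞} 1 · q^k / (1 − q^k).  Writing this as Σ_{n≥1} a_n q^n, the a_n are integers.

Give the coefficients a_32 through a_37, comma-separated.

[q^32] f(32)=1,f(16)=1,f(8)=1,f(4)=1,f(2)=1,f(1)=1 ⇒ 6
n=33: 1·33 3·11 11·3 33·1  f→[1+1+1+1]=4
d|34:{34,17,2,1}  Σf=1+1+1+1=4
d|35:{35,7,5,1}  Σf=1+1+1+1=4
[q^36] f(36)=1,f(18)=1,f(12)=1,f(9)=1,f(6)=1,f(4)=1,f(3)=1,f(2)=1,f(1)=1 ⇒ 9
n=37: 1·37 37·1  f→[1+1]=2

6, 4, 4, 4, 9, 2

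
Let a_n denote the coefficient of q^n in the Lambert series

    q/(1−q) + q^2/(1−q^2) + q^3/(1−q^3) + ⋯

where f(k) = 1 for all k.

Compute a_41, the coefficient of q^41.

q^41  k|41↦f(k): 1:1 41:1  a_41=2

a_41 = 2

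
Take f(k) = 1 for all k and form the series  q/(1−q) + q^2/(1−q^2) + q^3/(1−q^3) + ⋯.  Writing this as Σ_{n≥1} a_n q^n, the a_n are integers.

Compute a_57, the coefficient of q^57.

d|57:{57,19,3,1}  Σf=1+1+1+1=4

a_57 = 4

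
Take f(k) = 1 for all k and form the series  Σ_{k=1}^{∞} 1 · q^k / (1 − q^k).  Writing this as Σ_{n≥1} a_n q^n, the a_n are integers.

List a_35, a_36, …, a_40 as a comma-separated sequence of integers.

4, 9, 2, 4, 4, 8

d|35:{1,5,7,35}  Σf=1+1+1+1=4
q^36  k|36↦f(k): 1:1 2:1 3:1 4:1 6:1 9:1 12:1 18:1 36:1  a_36=9
q^37  k|37↦f(k): 1:1 37:1  a_37=2
n=38: 1·38 2·19 19·2 38·1  f→[1+1+1+1]=4
d|39:{1,3,13,39}  Σf=1+1+1+1=4
d|40:{40,20,10,8,5,4,2,1}  Σf=1+1+1+1+1+1+1+1=8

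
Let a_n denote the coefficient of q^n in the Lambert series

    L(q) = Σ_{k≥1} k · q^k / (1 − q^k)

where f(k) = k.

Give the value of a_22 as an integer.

[q^22] f(22)=22,f(11)=11,f(2)=2,f(1)=1 ⇒ 36

a_22 = 36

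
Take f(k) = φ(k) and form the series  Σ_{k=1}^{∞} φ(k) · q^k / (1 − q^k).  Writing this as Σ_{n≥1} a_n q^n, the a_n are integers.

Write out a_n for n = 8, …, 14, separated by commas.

d|8:{8,4,2,1}  Σφ=4+2+1+1=8
d|9:{9,3,1}  Σφ=6+2+1=9
[q^10] φ(10)=4,φ(5)=4,φ(2)=1,φ(1)=1 ⇒ 10
[q^11] φ(11)=10,φ(1)=1 ⇒ 11
d|12:{12,6,4,3,2,1}  Σφ=4+2+2+2+1+1=12
q^13  k|13↦φ(k): 1:1 13:12  a_13=13
q^14  k|14↦φ(k): 14:6 7:6 2:1 1:1  a_14=14

8, 9, 10, 11, 12, 13, 14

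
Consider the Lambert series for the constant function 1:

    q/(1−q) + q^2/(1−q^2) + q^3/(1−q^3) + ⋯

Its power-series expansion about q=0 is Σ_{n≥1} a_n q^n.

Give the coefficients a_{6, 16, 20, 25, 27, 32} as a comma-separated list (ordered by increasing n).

n=6: 1·6 2·3 3·2 6·1  f→[1+1+1+1]=4
d|16:{1,2,4,8,16}  Σf=1+1+1+1+1=5
q^20  k|20↦f(k): 20:1 10:1 5:1 4:1 2:1 1:1  a_20=6
n=25: 25·1 5·5 1·25  f→[1+1+1]=3
d|27:{27,9,3,1}  Σf=1+1+1+1=4
n=32: 1·32 2·16 4·8 8·4 16·2 32·1  f→[1+1+1+1+1+1]=6

4, 5, 6, 3, 4, 6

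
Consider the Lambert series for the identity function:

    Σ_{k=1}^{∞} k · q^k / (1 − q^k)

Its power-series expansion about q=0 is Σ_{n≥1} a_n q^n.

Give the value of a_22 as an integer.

a_22 = 36

d|22:{1,2,11,22}  Σf=1+2+11+22=36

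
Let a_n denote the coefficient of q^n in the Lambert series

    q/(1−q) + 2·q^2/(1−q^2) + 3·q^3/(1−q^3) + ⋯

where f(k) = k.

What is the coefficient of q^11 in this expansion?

a_11 = 12

d|11:{11,1}  Σf=11+1=12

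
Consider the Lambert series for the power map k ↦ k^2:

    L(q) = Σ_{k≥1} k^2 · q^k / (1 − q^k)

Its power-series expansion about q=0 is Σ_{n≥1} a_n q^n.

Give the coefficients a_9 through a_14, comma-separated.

91, 130, 122, 210, 170, 250

q^9  k|9↦f(k): 9:81 3:9 1:1  a_9=91
d|10:{1,2,5,10}  Σf=1+4+25+100=130
n=11: 1·11 11·1  f→[1+121]=122
n=12: 1·12 2·6 3·4 4·3 6·2 12·1  f→[1+4+9+16+36+144]=210
q^13  k|13↦f(k): 1:1 13:169  a_13=170
[q^14] f(14)=196,f(7)=49,f(2)=4,f(1)=1 ⇒ 250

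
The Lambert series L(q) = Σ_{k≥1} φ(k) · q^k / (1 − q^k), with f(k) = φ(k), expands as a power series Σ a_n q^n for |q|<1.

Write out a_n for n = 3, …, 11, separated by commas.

[q^3] φ(3)=2,φ(1)=1 ⇒ 3
[q^4] φ(1)=1,φ(2)=1,φ(4)=2 ⇒ 4
n=5: 1·5 5·1  φ→[1+4]=5
q^6  k|6↦φ(k): 1:1 2:1 3:2 6:2  a_6=6
n=7: 7·1 1·7  φ→[6+1]=7
q^8  k|8↦φ(k): 8:4 4:2 2:1 1:1  a_8=8
[q^9] φ(1)=1,φ(3)=2,φ(9)=6 ⇒ 9
n=10: 10·1 5·2 2·5 1·10  φ→[4+4+1+1]=10
d|11:{1,11}  Σφ=1+10=11

3, 4, 5, 6, 7, 8, 9, 10, 11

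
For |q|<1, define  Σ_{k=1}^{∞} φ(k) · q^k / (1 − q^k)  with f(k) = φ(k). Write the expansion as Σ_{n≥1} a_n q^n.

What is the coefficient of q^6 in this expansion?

n=6: 1·6 2·3 3·2 6·1  φ→[1+1+2+2]=6

a_6 = 6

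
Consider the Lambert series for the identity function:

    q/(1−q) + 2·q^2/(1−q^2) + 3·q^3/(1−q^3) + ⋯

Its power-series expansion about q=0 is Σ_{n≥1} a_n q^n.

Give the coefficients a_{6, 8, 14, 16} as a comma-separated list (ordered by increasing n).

12, 15, 24, 31

q^6  k|6↦f(k): 1:1 2:2 3:3 6:6  a_6=12
q^8  k|8↦f(k): 1:1 2:2 4:4 8:8  a_8=15
d|14:{1,2,7,14}  Σf=1+2+7+14=24
q^16  k|16↦f(k): 1:1 2:2 4:4 8:8 16:16  a_16=31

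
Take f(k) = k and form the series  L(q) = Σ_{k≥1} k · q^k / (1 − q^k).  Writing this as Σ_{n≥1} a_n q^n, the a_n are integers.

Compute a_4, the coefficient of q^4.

n=4: 1·4 2·2 4·1  f→[1+2+4]=7

a_4 = 7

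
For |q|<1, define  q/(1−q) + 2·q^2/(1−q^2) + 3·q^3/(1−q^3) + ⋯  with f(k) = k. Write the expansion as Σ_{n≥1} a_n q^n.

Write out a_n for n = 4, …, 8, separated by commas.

q^4  k|4↦f(k): 4:4 2:2 1:1  a_4=7
q^5  k|5↦f(k): 5:5 1:1  a_5=6
d|6:{1,2,3,6}  Σf=1+2+3+6=12
[q^7] f(7)=7,f(1)=1 ⇒ 8
[q^8] f(1)=1,f(2)=2,f(4)=4,f(8)=8 ⇒ 15

7, 6, 12, 8, 15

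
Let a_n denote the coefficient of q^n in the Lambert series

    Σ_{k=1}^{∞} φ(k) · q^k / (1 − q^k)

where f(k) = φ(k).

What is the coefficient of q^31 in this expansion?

d|31:{31,1}  Σφ=30+1=31

a_31 = 31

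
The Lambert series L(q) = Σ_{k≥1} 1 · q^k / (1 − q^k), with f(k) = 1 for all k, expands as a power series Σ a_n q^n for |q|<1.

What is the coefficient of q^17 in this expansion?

d|17:{17,1}  Σf=1+1=2

a_17 = 2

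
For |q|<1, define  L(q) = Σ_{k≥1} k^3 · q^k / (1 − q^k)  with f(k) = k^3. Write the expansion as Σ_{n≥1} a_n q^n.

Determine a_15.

a_15 = 3528

n=15: 15·1 5·3 3·5 1·15  f→[3375+125+27+1]=3528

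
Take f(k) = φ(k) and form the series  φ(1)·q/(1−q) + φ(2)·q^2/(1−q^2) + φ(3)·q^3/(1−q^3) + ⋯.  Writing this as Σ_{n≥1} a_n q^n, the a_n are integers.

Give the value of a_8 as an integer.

n=8: 1·8 2·4 4·2 8·1  φ→[1+1+2+4]=8

a_8 = 8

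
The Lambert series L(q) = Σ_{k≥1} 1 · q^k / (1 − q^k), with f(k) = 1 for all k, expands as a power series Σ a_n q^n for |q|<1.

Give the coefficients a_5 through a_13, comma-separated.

q^5  k|5↦f(k): 1:1 5:1  a_5=2
[q^6] f(6)=1,f(3)=1,f(2)=1,f(1)=1 ⇒ 4
d|7:{7,1}  Σf=1+1=2
[q^8] f(1)=1,f(2)=1,f(4)=1,f(8)=1 ⇒ 4
[q^9] f(9)=1,f(3)=1,f(1)=1 ⇒ 3
[q^10] f(1)=1,f(2)=1,f(5)=1,f(10)=1 ⇒ 4
q^11  k|11↦f(k): 1:1 11:1  a_11=2
q^12  k|12↦f(k): 12:1 6:1 4:1 3:1 2:1 1:1  a_12=6
[q^13] f(1)=1,f(13)=1 ⇒ 2

2, 4, 2, 4, 3, 4, 2, 6, 2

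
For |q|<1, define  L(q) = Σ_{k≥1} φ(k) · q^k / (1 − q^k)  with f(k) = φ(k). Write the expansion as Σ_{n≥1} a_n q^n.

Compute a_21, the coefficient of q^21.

d|21:{1,3,7,21}  Σφ=1+2+6+12=21

a_21 = 21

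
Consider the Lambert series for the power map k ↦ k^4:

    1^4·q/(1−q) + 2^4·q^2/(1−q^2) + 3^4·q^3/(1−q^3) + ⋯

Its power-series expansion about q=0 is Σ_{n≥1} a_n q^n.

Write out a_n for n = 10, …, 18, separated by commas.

10642, 14642, 22386, 28562, 40834, 51332, 69905, 83522, 112931

n=10: 1·10 2·5 5·2 10·1  f→[1+16+625+10000]=10642
[q^11] f(1)=1,f(11)=14641 ⇒ 14642
[q^12] f(12)=20736,f(6)=1296,f(4)=256,f(3)=81,f(2)=16,f(1)=1 ⇒ 22386
q^13  k|13↦f(k): 13:28561 1:1  a_13=28562
n=14: 14·1 7·2 2·7 1·14  f→[38416+2401+16+1]=40834
d|15:{15,5,3,1}  Σf=50625+625+81+1=51332
d|16:{1,2,4,8,16}  Σf=1+16+256+4096+65536=69905
q^17  k|17↦f(k): 17:83521 1:1  a_17=83522
[q^18] f(18)=104976,f(9)=6561,f(6)=1296,f(3)=81,f(2)=16,f(1)=1 ⇒ 112931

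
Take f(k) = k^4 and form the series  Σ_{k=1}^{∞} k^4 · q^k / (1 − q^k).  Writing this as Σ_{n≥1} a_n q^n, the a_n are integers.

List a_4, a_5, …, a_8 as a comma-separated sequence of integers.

q^4  k|4↦f(k): 4:256 2:16 1:1  a_4=273
q^5  k|5↦f(k): 5:625 1:1  a_5=626
[q^6] f(1)=1,f(2)=16,f(3)=81,f(6)=1296 ⇒ 1394
[q^7] f(7)=2401,f(1)=1 ⇒ 2402
[q^8] f(8)=4096,f(4)=256,f(2)=16,f(1)=1 ⇒ 4369

273, 626, 1394, 2402, 4369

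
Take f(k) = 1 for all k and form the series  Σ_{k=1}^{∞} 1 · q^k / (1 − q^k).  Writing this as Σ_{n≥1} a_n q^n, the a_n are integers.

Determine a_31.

q^31  k|31↦f(k): 1:1 31:1  a_31=2

a_31 = 2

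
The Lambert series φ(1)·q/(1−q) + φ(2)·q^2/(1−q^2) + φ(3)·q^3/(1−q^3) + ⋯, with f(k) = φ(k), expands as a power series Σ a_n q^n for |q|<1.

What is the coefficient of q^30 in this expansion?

[q^30] φ(30)=8,φ(15)=8,φ(10)=4,φ(6)=2,φ(5)=4,φ(3)=2,φ(2)=1,φ(1)=1 ⇒ 30

a_30 = 30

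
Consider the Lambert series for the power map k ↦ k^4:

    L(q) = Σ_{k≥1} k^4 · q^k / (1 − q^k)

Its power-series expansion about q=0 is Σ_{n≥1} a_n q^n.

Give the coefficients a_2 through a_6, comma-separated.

d|2:{1,2}  Σf=1+16=17
[q^3] f(1)=1,f(3)=81 ⇒ 82
d|4:{4,2,1}  Σf=256+16+1=273
q^5  k|5↦f(k): 1:1 5:625  a_5=626
n=6: 6·1 3·2 2·3 1·6  f→[1296+81+16+1]=1394

17, 82, 273, 626, 1394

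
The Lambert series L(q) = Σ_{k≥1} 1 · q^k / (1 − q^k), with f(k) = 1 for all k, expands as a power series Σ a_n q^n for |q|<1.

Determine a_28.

a_28 = 6

[q^28] f(28)=1,f(14)=1,f(7)=1,f(4)=1,f(2)=1,f(1)=1 ⇒ 6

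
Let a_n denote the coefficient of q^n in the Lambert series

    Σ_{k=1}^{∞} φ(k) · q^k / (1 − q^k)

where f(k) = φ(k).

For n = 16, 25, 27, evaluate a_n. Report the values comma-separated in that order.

[q^16] φ(16)=8,φ(8)=4,φ(4)=2,φ(2)=1,φ(1)=1 ⇒ 16
[q^25] φ(1)=1,φ(5)=4,φ(25)=20 ⇒ 25
q^27  k|27↦φ(k): 27:18 9:6 3:2 1:1  a_27=27

16, 25, 27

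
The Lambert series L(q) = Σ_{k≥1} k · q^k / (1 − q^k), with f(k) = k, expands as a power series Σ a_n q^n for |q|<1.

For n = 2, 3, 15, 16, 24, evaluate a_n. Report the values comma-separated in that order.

d|2:{1,2}  Σf=1+2=3
q^3  k|3↦f(k): 3:3 1:1  a_3=4
q^15  k|15↦f(k): 15:15 5:5 3:3 1:1  a_15=24
d|16:{1,2,4,8,16}  Σf=1+2+4+8+16=31
n=24: 1·24 2·12 3·8 4·6 6·4 8·3 12·2 24·1  f→[1+2+3+4+6+8+12+24]=60

3, 4, 24, 31, 60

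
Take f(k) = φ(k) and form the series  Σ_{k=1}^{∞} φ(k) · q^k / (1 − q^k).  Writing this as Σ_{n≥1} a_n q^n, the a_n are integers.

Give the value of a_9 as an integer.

n=9: 1·9 3·3 9·1  φ→[1+2+6]=9

a_9 = 9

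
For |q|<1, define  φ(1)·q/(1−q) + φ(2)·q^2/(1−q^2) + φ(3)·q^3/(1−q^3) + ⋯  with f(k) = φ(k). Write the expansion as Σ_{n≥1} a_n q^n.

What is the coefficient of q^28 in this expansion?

n=28: 1·28 2·14 4·7 7·4 14·2 28·1  φ→[1+1+2+6+6+12]=28

a_28 = 28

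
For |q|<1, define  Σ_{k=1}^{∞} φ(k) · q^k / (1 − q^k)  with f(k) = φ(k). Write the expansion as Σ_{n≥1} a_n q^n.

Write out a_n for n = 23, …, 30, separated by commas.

[q^23] φ(1)=1,φ(23)=22 ⇒ 23
q^24  k|24↦φ(k): 24:8 12:4 8:4 6:2 4:2 3:2 2:1 1:1  a_24=24
[q^25] φ(25)=20,φ(5)=4,φ(1)=1 ⇒ 25
n=26: 26·1 13·2 2·13 1·26  φ→[12+12+1+1]=26
q^27  k|27↦φ(k): 1:1 3:2 9:6 27:18  a_27=27
n=28: 1·28 2·14 4·7 7·4 14·2 28·1  φ→[1+1+2+6+6+12]=28
q^29  k|29↦φ(k): 29:28 1:1  a_29=29
d|30:{30,15,10,6,5,3,2,1}  Σφ=8+8+4+2+4+2+1+1=30

23, 24, 25, 26, 27, 28, 29, 30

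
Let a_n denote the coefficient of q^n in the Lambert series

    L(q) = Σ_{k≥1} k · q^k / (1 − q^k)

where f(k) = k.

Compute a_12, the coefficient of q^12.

[q^12] f(1)=1,f(2)=2,f(3)=3,f(4)=4,f(6)=6,f(12)=12 ⇒ 28

a_12 = 28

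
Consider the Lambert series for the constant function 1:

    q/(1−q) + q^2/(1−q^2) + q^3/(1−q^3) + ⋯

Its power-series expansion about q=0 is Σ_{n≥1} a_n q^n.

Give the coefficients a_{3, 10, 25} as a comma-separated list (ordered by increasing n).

2, 4, 3

q^3  k|3↦f(k): 3:1 1:1  a_3=2
q^10  k|10↦f(k): 1:1 2:1 5:1 10:1  a_10=4
d|25:{1,5,25}  Σf=1+1+1=3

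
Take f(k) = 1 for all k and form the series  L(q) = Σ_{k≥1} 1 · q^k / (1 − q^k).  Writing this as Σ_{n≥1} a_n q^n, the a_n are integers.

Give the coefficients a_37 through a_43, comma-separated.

2, 4, 4, 8, 2, 8, 2

d|37:{1,37}  Σf=1+1=2
n=38: 1·38 2·19 19·2 38·1  f→[1+1+1+1]=4
n=39: 1·39 3·13 13·3 39·1  f→[1+1+1+1]=4
n=40: 40·1 20·2 10·4 8·5 5·8 4·10 2·20 1·40  f→[1+1+1+1+1+1+1+1]=8
q^41  k|41↦f(k): 1:1 41:1  a_41=2
[q^42] f(42)=1,f(21)=1,f(14)=1,f(7)=1,f(6)=1,f(3)=1,f(2)=1,f(1)=1 ⇒ 8
d|43:{1,43}  Σf=1+1=2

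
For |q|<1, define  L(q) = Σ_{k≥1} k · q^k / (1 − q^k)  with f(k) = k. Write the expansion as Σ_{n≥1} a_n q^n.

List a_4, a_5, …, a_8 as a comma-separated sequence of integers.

n=4: 4·1 2·2 1·4  f→[4+2+1]=7
[q^5] f(5)=5,f(1)=1 ⇒ 6
[q^6] f(1)=1,f(2)=2,f(3)=3,f(6)=6 ⇒ 12
n=7: 7·1 1·7  f→[7+1]=8
n=8: 8·1 4·2 2·4 1·8  f→[8+4+2+1]=15

7, 6, 12, 8, 15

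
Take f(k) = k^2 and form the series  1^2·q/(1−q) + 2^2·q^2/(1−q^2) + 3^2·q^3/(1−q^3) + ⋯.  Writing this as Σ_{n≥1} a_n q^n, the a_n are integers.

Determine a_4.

n=4: 4·1 2·2 1·4  f→[16+4+1]=21

a_4 = 21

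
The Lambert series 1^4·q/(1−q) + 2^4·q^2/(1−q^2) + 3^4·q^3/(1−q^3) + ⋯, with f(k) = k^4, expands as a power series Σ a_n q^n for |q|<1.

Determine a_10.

q^10  k|10↦f(k): 1:1 2:16 5:625 10:10000  a_10=10642

a_10 = 10642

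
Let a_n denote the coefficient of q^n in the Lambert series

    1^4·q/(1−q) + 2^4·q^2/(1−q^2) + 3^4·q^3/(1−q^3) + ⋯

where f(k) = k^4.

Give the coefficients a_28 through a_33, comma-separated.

d|28:{1,2,4,7,14,28}  Σf=1+16+256+2401+38416+614656=655746
q^29  k|29↦f(k): 29:707281 1:1  a_29=707282
n=30: 30·1 15·2 10·3 6·5 5·6 3·10 2·15 1·30  f→[810000+50625+10000+1296+625+81+16+1]=872644
[q^31] f(1)=1,f(31)=923521 ⇒ 923522
[q^32] f(32)=1048576,f(16)=65536,f(8)=4096,f(4)=256,f(2)=16,f(1)=1 ⇒ 1118481
[q^33] f(1)=1,f(3)=81,f(11)=14641,f(33)=1185921 ⇒ 1200644

655746, 707282, 872644, 923522, 1118481, 1200644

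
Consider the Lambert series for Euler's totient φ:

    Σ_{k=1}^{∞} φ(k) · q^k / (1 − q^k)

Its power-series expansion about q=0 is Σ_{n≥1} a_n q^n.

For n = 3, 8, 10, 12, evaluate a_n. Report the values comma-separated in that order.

q^3  k|3↦φ(k): 3:2 1:1  a_3=3
[q^8] φ(8)=4,φ(4)=2,φ(2)=1,φ(1)=1 ⇒ 8
[q^10] φ(10)=4,φ(5)=4,φ(2)=1,φ(1)=1 ⇒ 10
d|12:{1,2,3,4,6,12}  Σφ=1+1+2+2+2+4=12

3, 8, 10, 12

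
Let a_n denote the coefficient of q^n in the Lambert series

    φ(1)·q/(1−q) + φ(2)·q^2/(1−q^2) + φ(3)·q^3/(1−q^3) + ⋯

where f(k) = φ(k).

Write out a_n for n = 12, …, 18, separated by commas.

d|12:{1,2,3,4,6,12}  Σφ=1+1+2+2+2+4=12
[q^13] φ(1)=1,φ(13)=12 ⇒ 13
n=14: 1·14 2·7 7·2 14·1  φ→[1+1+6+6]=14
[q^15] φ(1)=1,φ(3)=2,φ(5)=4,φ(15)=8 ⇒ 15
q^16  k|16↦φ(k): 1:1 2:1 4:2 8:4 16:8  a_16=16
d|17:{17,1}  Σφ=16+1=17
q^18  k|18↦φ(k): 18:6 9:6 6:2 3:2 2:1 1:1  a_18=18

12, 13, 14, 15, 16, 17, 18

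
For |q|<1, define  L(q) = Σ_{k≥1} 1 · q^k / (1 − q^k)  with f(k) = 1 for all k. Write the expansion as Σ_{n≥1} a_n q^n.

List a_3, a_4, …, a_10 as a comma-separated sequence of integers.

2, 3, 2, 4, 2, 4, 3, 4

d|3:{3,1}  Σf=1+1=2
q^4  k|4↦f(k): 4:1 2:1 1:1  a_4=3
d|5:{5,1}  Σf=1+1=2
[q^6] f(1)=1,f(2)=1,f(3)=1,f(6)=1 ⇒ 4
d|7:{7,1}  Σf=1+1=2
d|8:{8,4,2,1}  Σf=1+1+1+1=4
n=9: 1·9 3·3 9·1  f→[1+1+1]=3
n=10: 10·1 5·2 2·5 1·10  f→[1+1+1+1]=4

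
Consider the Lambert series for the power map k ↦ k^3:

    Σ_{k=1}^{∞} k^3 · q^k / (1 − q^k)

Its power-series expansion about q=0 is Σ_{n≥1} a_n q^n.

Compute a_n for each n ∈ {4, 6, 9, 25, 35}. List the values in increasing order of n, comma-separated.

[q^4] f(1)=1,f(2)=8,f(4)=64 ⇒ 73
q^6  k|6↦f(k): 1:1 2:8 3:27 6:216  a_6=252
n=9: 1·9 3·3 9·1  f→[1+27+729]=757
n=25: 1·25 5·5 25·1  f→[1+125+15625]=15751
q^35  k|35↦f(k): 35:42875 7:343 5:125 1:1  a_35=43344

73, 252, 757, 15751, 43344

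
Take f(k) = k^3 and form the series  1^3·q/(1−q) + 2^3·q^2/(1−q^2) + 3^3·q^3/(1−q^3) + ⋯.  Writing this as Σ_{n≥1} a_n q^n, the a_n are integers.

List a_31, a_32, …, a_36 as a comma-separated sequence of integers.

n=31: 1·31 31·1  f→[1+29791]=29792
d|32:{32,16,8,4,2,1}  Σf=32768+4096+512+64+8+1=37449
d|33:{33,11,3,1}  Σf=35937+1331+27+1=37296
q^34  k|34↦f(k): 1:1 2:8 17:4913 34:39304  a_34=44226
[q^35] f(35)=42875,f(7)=343,f(5)=125,f(1)=1 ⇒ 43344
[q^36] f(1)=1,f(2)=8,f(3)=27,f(4)=64,f(6)=216,f(9)=729,f(12)=1728,f(18)=5832,f(36)=46656 ⇒ 55261

29792, 37449, 37296, 44226, 43344, 55261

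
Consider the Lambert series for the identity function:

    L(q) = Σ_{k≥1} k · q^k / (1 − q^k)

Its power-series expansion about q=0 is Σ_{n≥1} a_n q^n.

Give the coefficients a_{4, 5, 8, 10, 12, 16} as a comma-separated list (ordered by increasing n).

q^4  k|4↦f(k): 4:4 2:2 1:1  a_4=7
[q^5] f(5)=5,f(1)=1 ⇒ 6
[q^8] f(8)=8,f(4)=4,f(2)=2,f(1)=1 ⇒ 15
[q^10] f(10)=10,f(5)=5,f(2)=2,f(1)=1 ⇒ 18
q^12  k|12↦f(k): 1:1 2:2 3:3 4:4 6:6 12:12  a_12=28
n=16: 1·16 2·8 4·4 8·2 16·1  f→[1+2+4+8+16]=31

7, 6, 15, 18, 28, 31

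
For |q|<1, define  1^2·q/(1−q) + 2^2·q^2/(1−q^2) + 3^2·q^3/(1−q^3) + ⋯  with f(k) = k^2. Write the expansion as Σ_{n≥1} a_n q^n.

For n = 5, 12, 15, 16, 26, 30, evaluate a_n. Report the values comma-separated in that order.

26, 210, 260, 341, 850, 1300

[q^5] f(5)=25,f(1)=1 ⇒ 26
n=12: 1·12 2·6 3·4 4·3 6·2 12·1  f→[1+4+9+16+36+144]=210
q^15  k|15↦f(k): 15:225 5:25 3:9 1:1  a_15=260
d|16:{16,8,4,2,1}  Σf=256+64+16+4+1=341
n=26: 1·26 2·13 13·2 26·1  f→[1+4+169+676]=850
d|30:{30,15,10,6,5,3,2,1}  Σf=900+225+100+36+25+9+4+1=1300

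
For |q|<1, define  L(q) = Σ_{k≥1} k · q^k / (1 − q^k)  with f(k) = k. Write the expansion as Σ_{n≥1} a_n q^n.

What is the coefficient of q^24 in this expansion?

a_24 = 60

q^24  k|24↦f(k): 24:24 12:12 8:8 6:6 4:4 3:3 2:2 1:1  a_24=60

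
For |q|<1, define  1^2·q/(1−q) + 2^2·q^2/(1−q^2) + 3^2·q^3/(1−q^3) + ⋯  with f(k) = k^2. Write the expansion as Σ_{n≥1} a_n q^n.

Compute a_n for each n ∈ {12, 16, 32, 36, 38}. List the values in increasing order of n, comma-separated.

210, 341, 1365, 1911, 1810

q^12  k|12↦f(k): 12:144 6:36 4:16 3:9 2:4 1:1  a_12=210
q^16  k|16↦f(k): 16:256 8:64 4:16 2:4 1:1  a_16=341
d|32:{32,16,8,4,2,1}  Σf=1024+256+64+16+4+1=1365
q^36  k|36↦f(k): 36:1296 18:324 12:144 9:81 6:36 4:16 3:9 2:4 1:1  a_36=1911
d|38:{1,2,19,38}  Σf=1+4+361+1444=1810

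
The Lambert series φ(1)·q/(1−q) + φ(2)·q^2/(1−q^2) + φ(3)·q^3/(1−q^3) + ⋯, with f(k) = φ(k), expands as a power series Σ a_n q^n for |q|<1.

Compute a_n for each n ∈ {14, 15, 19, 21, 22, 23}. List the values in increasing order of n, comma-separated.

[q^14] φ(1)=1,φ(2)=1,φ(7)=6,φ(14)=6 ⇒ 14
d|15:{1,3,5,15}  Σφ=1+2+4+8=15
n=19: 1·19 19·1  φ→[1+18]=19
q^21  k|21↦φ(k): 1:1 3:2 7:6 21:12  a_21=21
n=22: 22·1 11·2 2·11 1·22  φ→[10+10+1+1]=22
[q^23] φ(1)=1,φ(23)=22 ⇒ 23

14, 15, 19, 21, 22, 23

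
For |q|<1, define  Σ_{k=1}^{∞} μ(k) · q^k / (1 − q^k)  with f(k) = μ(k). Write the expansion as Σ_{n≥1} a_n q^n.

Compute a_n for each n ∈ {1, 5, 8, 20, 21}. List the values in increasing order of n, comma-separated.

1, 0, 0, 0, 0

q^1  k|1↦μ(k): 1:1  a_1=1
[q^5] μ(1)=1,μ(5)=-1 ⇒ 0
[q^8] μ(8)=0,μ(4)=0,μ(2)=-1,μ(1)=1 ⇒ 0
d|20:{1,2,4,5,10,20}  Σμ=1+(-1)+0+(-1)+1+0=0
[q^21] μ(21)=1,μ(7)=-1,μ(3)=-1,μ(1)=1 ⇒ 0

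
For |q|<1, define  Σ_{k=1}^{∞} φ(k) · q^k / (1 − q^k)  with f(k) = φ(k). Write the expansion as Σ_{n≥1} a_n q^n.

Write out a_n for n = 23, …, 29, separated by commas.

n=23: 1·23 23·1  φ→[1+22]=23
[q^24] φ(1)=1,φ(2)=1,φ(3)=2,φ(4)=2,φ(6)=2,φ(8)=4,φ(12)=4,φ(24)=8 ⇒ 24
n=25: 1·25 5·5 25·1  φ→[1+4+20]=25
d|26:{26,13,2,1}  Σφ=12+12+1+1=26
n=27: 1·27 3·9 9·3 27·1  φ→[1+2+6+18]=27
q^28  k|28↦φ(k): 28:12 14:6 7:6 4:2 2:1 1:1  a_28=28
q^29  k|29↦φ(k): 29:28 1:1  a_29=29

23, 24, 25, 26, 27, 28, 29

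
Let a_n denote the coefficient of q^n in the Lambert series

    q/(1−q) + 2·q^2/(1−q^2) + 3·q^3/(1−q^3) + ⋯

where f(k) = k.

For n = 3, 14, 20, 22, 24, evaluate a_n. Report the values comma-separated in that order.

4, 24, 42, 36, 60

d|3:{1,3}  Σf=1+3=4
d|14:{14,7,2,1}  Σf=14+7+2+1=24
n=20: 20·1 10·2 5·4 4·5 2·10 1·20  f→[20+10+5+4+2+1]=42
q^22  k|22↦f(k): 22:22 11:11 2:2 1:1  a_22=36
[q^24] f(24)=24,f(12)=12,f(8)=8,f(6)=6,f(4)=4,f(3)=3,f(2)=2,f(1)=1 ⇒ 60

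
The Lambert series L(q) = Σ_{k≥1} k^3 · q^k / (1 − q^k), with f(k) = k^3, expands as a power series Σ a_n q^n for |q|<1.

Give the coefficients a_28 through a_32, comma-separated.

25112, 24390, 31752, 29792, 37449

n=28: 28·1 14·2 7·4 4·7 2·14 1·28  f→[21952+2744+343+64+8+1]=25112
d|29:{1,29}  Σf=1+24389=24390
[q^30] f(1)=1,f(2)=8,f(3)=27,f(5)=125,f(6)=216,f(10)=1000,f(15)=3375,f(30)=27000 ⇒ 31752
q^31  k|31↦f(k): 31:29791 1:1  a_31=29792
[q^32] f(1)=1,f(2)=8,f(4)=64,f(8)=512,f(16)=4096,f(32)=32768 ⇒ 37449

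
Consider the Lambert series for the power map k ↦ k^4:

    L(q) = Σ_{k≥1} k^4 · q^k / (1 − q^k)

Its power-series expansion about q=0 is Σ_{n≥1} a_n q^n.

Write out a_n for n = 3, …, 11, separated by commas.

82, 273, 626, 1394, 2402, 4369, 6643, 10642, 14642

[q^3] f(3)=81,f(1)=1 ⇒ 82
n=4: 1·4 2·2 4·1  f→[1+16+256]=273
q^5  k|5↦f(k): 5:625 1:1  a_5=626
q^6  k|6↦f(k): 6:1296 3:81 2:16 1:1  a_6=1394
d|7:{7,1}  Σf=2401+1=2402
q^8  k|8↦f(k): 8:4096 4:256 2:16 1:1  a_8=4369
n=9: 9·1 3·3 1·9  f→[6561+81+1]=6643
[q^10] f(10)=10000,f(5)=625,f(2)=16,f(1)=1 ⇒ 10642
n=11: 1·11 11·1  f→[1+14641]=14642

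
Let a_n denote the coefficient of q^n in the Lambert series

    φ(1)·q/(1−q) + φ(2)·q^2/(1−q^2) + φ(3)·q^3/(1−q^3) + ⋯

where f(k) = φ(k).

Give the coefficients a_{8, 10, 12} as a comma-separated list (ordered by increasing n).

n=8: 8·1 4·2 2·4 1·8  φ→[4+2+1+1]=8
d|10:{1,2,5,10}  Σφ=1+1+4+4=10
d|12:{12,6,4,3,2,1}  Σφ=4+2+2+2+1+1=12

8, 10, 12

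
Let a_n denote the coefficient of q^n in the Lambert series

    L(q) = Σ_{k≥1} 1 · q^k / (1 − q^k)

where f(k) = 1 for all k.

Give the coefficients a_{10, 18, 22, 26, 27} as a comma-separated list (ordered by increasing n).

4, 6, 4, 4, 4

[q^10] f(1)=1,f(2)=1,f(5)=1,f(10)=1 ⇒ 4
q^18  k|18↦f(k): 18:1 9:1 6:1 3:1 2:1 1:1  a_18=6
[q^22] f(1)=1,f(2)=1,f(11)=1,f(22)=1 ⇒ 4
n=26: 26·1 13·2 2·13 1·26  f→[1+1+1+1]=4
[q^27] f(27)=1,f(9)=1,f(3)=1,f(1)=1 ⇒ 4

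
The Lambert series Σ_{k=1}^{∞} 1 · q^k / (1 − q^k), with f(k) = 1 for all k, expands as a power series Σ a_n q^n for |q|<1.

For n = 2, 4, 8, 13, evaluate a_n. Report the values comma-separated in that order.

q^2  k|2↦f(k): 1:1 2:1  a_2=2
[q^4] f(4)=1,f(2)=1,f(1)=1 ⇒ 3
d|8:{1,2,4,8}  Σf=1+1+1+1=4
n=13: 1·13 13·1  f→[1+1]=2

2, 3, 4, 2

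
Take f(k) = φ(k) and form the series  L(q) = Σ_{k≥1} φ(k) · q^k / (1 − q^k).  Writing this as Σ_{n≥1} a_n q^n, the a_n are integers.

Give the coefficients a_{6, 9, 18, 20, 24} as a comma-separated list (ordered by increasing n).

[q^6] φ(6)=2,φ(3)=2,φ(2)=1,φ(1)=1 ⇒ 6
n=9: 1·9 3·3 9·1  φ→[1+2+6]=9
q^18  k|18↦φ(k): 1:1 2:1 3:2 6:2 9:6 18:6  a_18=18
[q^20] φ(1)=1,φ(2)=1,φ(4)=2,φ(5)=4,φ(10)=4,φ(20)=8 ⇒ 20
d|24:{24,12,8,6,4,3,2,1}  Σφ=8+4+4+2+2+2+1+1=24

6, 9, 18, 20, 24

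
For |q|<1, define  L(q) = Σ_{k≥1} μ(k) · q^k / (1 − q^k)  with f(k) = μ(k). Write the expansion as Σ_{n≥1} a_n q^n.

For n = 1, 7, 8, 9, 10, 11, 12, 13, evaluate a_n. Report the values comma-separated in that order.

1, 0, 0, 0, 0, 0, 0, 0

d|1:{1}  Σμ=1=1
[q^7] μ(1)=1,μ(7)=-1 ⇒ 0
d|8:{1,2,4,8}  Σμ=1+(-1)+0+0=0
q^9  k|9↦μ(k): 1:1 3:-1 9:0  a_9=0
n=10: 10·1 5·2 2·5 1·10  μ→[1+(-1)+(-1)+1]=0
[q^11] μ(11)=-1,μ(1)=1 ⇒ 0
[q^12] μ(1)=1,μ(2)=-1,μ(3)=-1,μ(4)=0,μ(6)=1,μ(12)=0 ⇒ 0
q^13  k|13↦μ(k): 1:1 13:-1  a_13=0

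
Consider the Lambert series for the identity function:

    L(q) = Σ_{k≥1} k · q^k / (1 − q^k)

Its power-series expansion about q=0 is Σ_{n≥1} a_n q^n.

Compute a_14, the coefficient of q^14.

a_14 = 24

[q^14] f(14)=14,f(7)=7,f(2)=2,f(1)=1 ⇒ 24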